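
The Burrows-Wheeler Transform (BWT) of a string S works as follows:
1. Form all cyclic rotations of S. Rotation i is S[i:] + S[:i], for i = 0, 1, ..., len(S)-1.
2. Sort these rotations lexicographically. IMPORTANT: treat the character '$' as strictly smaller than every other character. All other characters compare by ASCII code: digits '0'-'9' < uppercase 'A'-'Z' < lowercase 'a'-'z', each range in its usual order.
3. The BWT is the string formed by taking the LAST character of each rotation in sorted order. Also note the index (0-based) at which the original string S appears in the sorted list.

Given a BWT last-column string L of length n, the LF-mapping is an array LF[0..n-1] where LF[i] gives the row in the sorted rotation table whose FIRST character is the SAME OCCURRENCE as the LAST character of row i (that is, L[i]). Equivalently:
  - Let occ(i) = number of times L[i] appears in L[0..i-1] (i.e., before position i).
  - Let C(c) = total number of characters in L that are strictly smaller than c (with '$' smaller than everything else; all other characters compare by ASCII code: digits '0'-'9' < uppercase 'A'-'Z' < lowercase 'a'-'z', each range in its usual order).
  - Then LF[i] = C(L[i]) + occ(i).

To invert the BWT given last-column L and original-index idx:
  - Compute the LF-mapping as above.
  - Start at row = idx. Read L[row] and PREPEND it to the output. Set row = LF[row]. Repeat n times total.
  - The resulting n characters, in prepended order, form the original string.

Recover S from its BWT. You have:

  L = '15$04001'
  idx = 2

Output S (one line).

Answer: 0150041$

Derivation:
LF mapping: 4 7 0 1 6 2 3 5
Walk LF starting at row 2, prepending L[row]:
  step 1: row=2, L[2]='$', prepend. Next row=LF[2]=0
  step 2: row=0, L[0]='1', prepend. Next row=LF[0]=4
  step 3: row=4, L[4]='4', prepend. Next row=LF[4]=6
  step 4: row=6, L[6]='0', prepend. Next row=LF[6]=3
  step 5: row=3, L[3]='0', prepend. Next row=LF[3]=1
  step 6: row=1, L[1]='5', prepend. Next row=LF[1]=7
  step 7: row=7, L[7]='1', prepend. Next row=LF[7]=5
  step 8: row=5, L[5]='0', prepend. Next row=LF[5]=2
Reversed output: 0150041$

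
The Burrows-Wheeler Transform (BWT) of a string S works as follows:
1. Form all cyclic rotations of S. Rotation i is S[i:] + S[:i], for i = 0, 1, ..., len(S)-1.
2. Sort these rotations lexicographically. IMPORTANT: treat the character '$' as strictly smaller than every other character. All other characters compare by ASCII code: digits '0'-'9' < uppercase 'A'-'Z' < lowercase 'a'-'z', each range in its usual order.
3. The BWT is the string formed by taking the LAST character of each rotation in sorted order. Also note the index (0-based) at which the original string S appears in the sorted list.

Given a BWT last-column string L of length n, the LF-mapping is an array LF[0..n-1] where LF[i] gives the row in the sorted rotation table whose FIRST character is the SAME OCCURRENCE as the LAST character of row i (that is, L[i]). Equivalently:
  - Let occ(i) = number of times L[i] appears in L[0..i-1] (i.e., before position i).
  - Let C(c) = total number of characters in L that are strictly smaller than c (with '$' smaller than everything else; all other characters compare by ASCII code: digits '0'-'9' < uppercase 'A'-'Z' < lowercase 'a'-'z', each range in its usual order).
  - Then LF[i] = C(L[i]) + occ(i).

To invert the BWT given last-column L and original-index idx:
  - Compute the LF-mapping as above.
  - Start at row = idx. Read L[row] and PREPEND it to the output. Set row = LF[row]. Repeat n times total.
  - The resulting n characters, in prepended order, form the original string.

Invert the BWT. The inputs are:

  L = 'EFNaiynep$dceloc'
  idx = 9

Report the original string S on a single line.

LF mapping: 1 2 3 4 10 15 12 8 14 0 7 5 9 11 13 6
Walk LF starting at row 9, prepending L[row]:
  step 1: row=9, L[9]='$', prepend. Next row=LF[9]=0
  step 2: row=0, L[0]='E', prepend. Next row=LF[0]=1
  step 3: row=1, L[1]='F', prepend. Next row=LF[1]=2
  step 4: row=2, L[2]='N', prepend. Next row=LF[2]=3
  step 5: row=3, L[3]='a', prepend. Next row=LF[3]=4
  step 6: row=4, L[4]='i', prepend. Next row=LF[4]=10
  step 7: row=10, L[10]='d', prepend. Next row=LF[10]=7
  step 8: row=7, L[7]='e', prepend. Next row=LF[7]=8
  step 9: row=8, L[8]='p', prepend. Next row=LF[8]=14
  step 10: row=14, L[14]='o', prepend. Next row=LF[14]=13
  step 11: row=13, L[13]='l', prepend. Next row=LF[13]=11
  step 12: row=11, L[11]='c', prepend. Next row=LF[11]=5
  step 13: row=5, L[5]='y', prepend. Next row=LF[5]=15
  step 14: row=15, L[15]='c', prepend. Next row=LF[15]=6
  step 15: row=6, L[6]='n', prepend. Next row=LF[6]=12
  step 16: row=12, L[12]='e', prepend. Next row=LF[12]=9
Reversed output: encyclopediaNFE$

Answer: encyclopediaNFE$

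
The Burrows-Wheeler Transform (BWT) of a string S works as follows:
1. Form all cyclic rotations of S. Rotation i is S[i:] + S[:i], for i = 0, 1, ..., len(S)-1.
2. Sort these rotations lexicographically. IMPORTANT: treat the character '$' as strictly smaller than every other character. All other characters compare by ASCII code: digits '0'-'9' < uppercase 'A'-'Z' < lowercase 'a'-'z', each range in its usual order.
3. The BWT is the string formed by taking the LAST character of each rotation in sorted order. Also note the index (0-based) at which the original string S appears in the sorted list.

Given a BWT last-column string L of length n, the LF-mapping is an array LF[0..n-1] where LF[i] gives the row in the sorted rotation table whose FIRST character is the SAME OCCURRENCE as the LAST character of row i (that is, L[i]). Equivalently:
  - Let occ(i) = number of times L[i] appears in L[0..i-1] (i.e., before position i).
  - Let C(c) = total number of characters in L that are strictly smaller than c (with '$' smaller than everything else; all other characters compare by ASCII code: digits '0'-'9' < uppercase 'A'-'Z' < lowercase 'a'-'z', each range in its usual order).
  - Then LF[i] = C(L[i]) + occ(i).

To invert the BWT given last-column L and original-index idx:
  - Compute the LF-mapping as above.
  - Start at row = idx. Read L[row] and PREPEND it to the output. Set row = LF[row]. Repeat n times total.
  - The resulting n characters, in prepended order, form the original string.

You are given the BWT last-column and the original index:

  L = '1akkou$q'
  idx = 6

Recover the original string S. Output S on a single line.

LF mapping: 1 2 3 4 5 7 0 6
Walk LF starting at row 6, prepending L[row]:
  step 1: row=6, L[6]='$', prepend. Next row=LF[6]=0
  step 2: row=0, L[0]='1', prepend. Next row=LF[0]=1
  step 3: row=1, L[1]='a', prepend. Next row=LF[1]=2
  step 4: row=2, L[2]='k', prepend. Next row=LF[2]=3
  step 5: row=3, L[3]='k', prepend. Next row=LF[3]=4
  step 6: row=4, L[4]='o', prepend. Next row=LF[4]=5
  step 7: row=5, L[5]='u', prepend. Next row=LF[5]=7
  step 8: row=7, L[7]='q', prepend. Next row=LF[7]=6
Reversed output: quokka1$

Answer: quokka1$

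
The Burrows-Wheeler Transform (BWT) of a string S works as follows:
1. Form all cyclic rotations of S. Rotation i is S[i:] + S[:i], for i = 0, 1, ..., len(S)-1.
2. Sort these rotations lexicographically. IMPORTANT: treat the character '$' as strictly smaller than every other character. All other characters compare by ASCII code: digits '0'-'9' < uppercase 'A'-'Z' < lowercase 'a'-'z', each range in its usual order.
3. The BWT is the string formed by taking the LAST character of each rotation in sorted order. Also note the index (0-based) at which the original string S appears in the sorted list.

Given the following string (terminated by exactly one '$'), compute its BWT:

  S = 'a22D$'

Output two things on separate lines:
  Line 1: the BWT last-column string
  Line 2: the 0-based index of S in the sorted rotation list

Answer: Da22$
4

Derivation:
All 5 rotations (rotation i = S[i:]+S[:i]):
  rot[0] = a22D$
  rot[1] = 22D$a
  rot[2] = 2D$a2
  rot[3] = D$a22
  rot[4] = $a22D
Sorted (with $ < everything):
  sorted[0] = $a22D  (last char: 'D')
  sorted[1] = 22D$a  (last char: 'a')
  sorted[2] = 2D$a2  (last char: '2')
  sorted[3] = D$a22  (last char: '2')
  sorted[4] = a22D$  (last char: '$')
Last column: Da22$
Original string S is at sorted index 4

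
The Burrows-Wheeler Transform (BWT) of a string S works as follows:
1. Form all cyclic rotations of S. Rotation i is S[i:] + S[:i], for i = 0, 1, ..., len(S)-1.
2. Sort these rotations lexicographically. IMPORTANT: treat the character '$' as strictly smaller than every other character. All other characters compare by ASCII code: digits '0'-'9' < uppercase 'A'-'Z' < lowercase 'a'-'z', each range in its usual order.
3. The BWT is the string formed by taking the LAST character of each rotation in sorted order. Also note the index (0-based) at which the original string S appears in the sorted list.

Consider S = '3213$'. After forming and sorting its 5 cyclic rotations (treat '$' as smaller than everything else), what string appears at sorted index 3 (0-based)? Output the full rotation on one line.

All 5 rotations (rotation i = S[i:]+S[:i]):
  rot[0] = 3213$
  rot[1] = 213$3
  rot[2] = 13$32
  rot[3] = 3$321
  rot[4] = $3213
Sorted (with $ < everything):
  sorted[0] = $3213
  sorted[1] = 13$32
  sorted[2] = 213$3
  sorted[3] = 3$321
  sorted[4] = 3213$
sorted[3] = 3$321

Answer: 3$321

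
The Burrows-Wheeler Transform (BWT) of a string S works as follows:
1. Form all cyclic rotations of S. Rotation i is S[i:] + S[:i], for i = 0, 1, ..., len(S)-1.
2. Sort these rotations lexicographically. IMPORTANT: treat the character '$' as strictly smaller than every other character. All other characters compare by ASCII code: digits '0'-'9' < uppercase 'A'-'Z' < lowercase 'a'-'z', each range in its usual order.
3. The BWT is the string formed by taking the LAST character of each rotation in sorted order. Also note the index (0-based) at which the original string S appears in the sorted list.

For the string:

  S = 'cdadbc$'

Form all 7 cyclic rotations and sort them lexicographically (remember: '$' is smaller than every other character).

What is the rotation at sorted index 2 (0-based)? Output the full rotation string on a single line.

Answer: bc$cdad

Derivation:
All 7 rotations (rotation i = S[i:]+S[:i]):
  rot[0] = cdadbc$
  rot[1] = dadbc$c
  rot[2] = adbc$cd
  rot[3] = dbc$cda
  rot[4] = bc$cdad
  rot[5] = c$cdadb
  rot[6] = $cdadbc
Sorted (with $ < everything):
  sorted[0] = $cdadbc
  sorted[1] = adbc$cd
  sorted[2] = bc$cdad
  sorted[3] = c$cdadb
  sorted[4] = cdadbc$
  sorted[5] = dadbc$c
  sorted[6] = dbc$cda
sorted[2] = bc$cdad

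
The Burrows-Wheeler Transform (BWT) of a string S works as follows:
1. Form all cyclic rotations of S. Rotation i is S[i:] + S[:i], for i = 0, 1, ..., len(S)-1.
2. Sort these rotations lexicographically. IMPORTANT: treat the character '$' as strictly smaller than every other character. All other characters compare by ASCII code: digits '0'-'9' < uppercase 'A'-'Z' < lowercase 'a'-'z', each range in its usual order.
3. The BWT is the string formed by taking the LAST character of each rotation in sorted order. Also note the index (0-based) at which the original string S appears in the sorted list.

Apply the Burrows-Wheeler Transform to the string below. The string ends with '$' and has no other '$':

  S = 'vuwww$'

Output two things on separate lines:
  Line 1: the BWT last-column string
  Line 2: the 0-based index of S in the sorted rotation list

All 6 rotations (rotation i = S[i:]+S[:i]):
  rot[0] = vuwww$
  rot[1] = uwww$v
  rot[2] = www$vu
  rot[3] = ww$vuw
  rot[4] = w$vuww
  rot[5] = $vuwww
Sorted (with $ < everything):
  sorted[0] = $vuwww  (last char: 'w')
  sorted[1] = uwww$v  (last char: 'v')
  sorted[2] = vuwww$  (last char: '$')
  sorted[3] = w$vuww  (last char: 'w')
  sorted[4] = ww$vuw  (last char: 'w')
  sorted[5] = www$vu  (last char: 'u')
Last column: wv$wwu
Original string S is at sorted index 2

Answer: wv$wwu
2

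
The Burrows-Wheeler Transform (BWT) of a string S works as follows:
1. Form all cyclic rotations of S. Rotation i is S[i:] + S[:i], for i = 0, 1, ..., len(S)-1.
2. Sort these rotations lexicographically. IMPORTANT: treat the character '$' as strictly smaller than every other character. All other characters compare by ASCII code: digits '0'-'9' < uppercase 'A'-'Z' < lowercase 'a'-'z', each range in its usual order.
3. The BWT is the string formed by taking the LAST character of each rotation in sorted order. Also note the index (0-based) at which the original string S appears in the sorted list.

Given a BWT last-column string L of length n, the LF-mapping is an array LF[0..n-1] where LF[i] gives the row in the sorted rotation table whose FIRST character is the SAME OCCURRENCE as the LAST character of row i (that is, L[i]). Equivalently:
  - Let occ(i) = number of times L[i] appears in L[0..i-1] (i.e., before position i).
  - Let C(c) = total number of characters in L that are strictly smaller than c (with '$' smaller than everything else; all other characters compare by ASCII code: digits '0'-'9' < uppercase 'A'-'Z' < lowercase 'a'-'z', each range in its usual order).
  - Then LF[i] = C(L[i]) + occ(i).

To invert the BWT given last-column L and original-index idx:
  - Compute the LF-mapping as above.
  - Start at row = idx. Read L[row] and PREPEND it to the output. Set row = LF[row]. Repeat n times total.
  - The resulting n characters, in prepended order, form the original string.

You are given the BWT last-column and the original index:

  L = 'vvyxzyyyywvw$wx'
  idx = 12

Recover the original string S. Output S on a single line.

Answer: yxvywywyxzwyvv$

Derivation:
LF mapping: 1 2 9 7 14 10 11 12 13 4 3 5 0 6 8
Walk LF starting at row 12, prepending L[row]:
  step 1: row=12, L[12]='$', prepend. Next row=LF[12]=0
  step 2: row=0, L[0]='v', prepend. Next row=LF[0]=1
  step 3: row=1, L[1]='v', prepend. Next row=LF[1]=2
  step 4: row=2, L[2]='y', prepend. Next row=LF[2]=9
  step 5: row=9, L[9]='w', prepend. Next row=LF[9]=4
  step 6: row=4, L[4]='z', prepend. Next row=LF[4]=14
  step 7: row=14, L[14]='x', prepend. Next row=LF[14]=8
  step 8: row=8, L[8]='y', prepend. Next row=LF[8]=13
  step 9: row=13, L[13]='w', prepend. Next row=LF[13]=6
  step 10: row=6, L[6]='y', prepend. Next row=LF[6]=11
  step 11: row=11, L[11]='w', prepend. Next row=LF[11]=5
  step 12: row=5, L[5]='y', prepend. Next row=LF[5]=10
  step 13: row=10, L[10]='v', prepend. Next row=LF[10]=3
  step 14: row=3, L[3]='x', prepend. Next row=LF[3]=7
  step 15: row=7, L[7]='y', prepend. Next row=LF[7]=12
Reversed output: yxvywywyxzwyvv$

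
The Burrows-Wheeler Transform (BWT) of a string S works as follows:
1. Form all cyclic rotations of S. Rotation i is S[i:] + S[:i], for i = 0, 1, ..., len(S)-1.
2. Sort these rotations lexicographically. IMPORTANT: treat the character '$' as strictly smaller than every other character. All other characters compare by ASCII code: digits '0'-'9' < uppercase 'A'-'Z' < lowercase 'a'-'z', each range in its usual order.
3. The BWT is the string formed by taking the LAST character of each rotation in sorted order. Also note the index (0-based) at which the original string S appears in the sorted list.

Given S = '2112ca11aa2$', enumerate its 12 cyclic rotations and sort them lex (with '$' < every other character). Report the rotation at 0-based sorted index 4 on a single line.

Answer: 1aa2$2112ca1

Derivation:
All 12 rotations (rotation i = S[i:]+S[:i]):
  rot[0] = 2112ca11aa2$
  rot[1] = 112ca11aa2$2
  rot[2] = 12ca11aa2$21
  rot[3] = 2ca11aa2$211
  rot[4] = ca11aa2$2112
  rot[5] = a11aa2$2112c
  rot[6] = 11aa2$2112ca
  rot[7] = 1aa2$2112ca1
  rot[8] = aa2$2112ca11
  rot[9] = a2$2112ca11a
  rot[10] = 2$2112ca11aa
  rot[11] = $2112ca11aa2
Sorted (with $ < everything):
  sorted[0] = $2112ca11aa2
  sorted[1] = 112ca11aa2$2
  sorted[2] = 11aa2$2112ca
  sorted[3] = 12ca11aa2$21
  sorted[4] = 1aa2$2112ca1
  sorted[5] = 2$2112ca11aa
  sorted[6] = 2112ca11aa2$
  sorted[7] = 2ca11aa2$211
  sorted[8] = a11aa2$2112c
  sorted[9] = a2$2112ca11a
  sorted[10] = aa2$2112ca11
  sorted[11] = ca11aa2$2112
sorted[4] = 1aa2$2112ca1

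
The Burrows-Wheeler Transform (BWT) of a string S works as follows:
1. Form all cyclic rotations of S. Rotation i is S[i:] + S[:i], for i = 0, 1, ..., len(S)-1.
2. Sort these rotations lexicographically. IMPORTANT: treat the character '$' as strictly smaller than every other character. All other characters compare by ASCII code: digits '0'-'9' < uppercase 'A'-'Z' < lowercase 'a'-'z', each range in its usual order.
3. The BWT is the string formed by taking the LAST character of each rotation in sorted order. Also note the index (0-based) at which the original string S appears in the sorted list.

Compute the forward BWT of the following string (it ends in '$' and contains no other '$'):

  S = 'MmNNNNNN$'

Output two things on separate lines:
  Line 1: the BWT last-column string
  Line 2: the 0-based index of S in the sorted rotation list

Answer: N$NNNNNmM
1

Derivation:
All 9 rotations (rotation i = S[i:]+S[:i]):
  rot[0] = MmNNNNNN$
  rot[1] = mNNNNNN$M
  rot[2] = NNNNNN$Mm
  rot[3] = NNNNN$MmN
  rot[4] = NNNN$MmNN
  rot[5] = NNN$MmNNN
  rot[6] = NN$MmNNNN
  rot[7] = N$MmNNNNN
  rot[8] = $MmNNNNNN
Sorted (with $ < everything):
  sorted[0] = $MmNNNNNN  (last char: 'N')
  sorted[1] = MmNNNNNN$  (last char: '$')
  sorted[2] = N$MmNNNNN  (last char: 'N')
  sorted[3] = NN$MmNNNN  (last char: 'N')
  sorted[4] = NNN$MmNNN  (last char: 'N')
  sorted[5] = NNNN$MmNN  (last char: 'N')
  sorted[6] = NNNNN$MmN  (last char: 'N')
  sorted[7] = NNNNNN$Mm  (last char: 'm')
  sorted[8] = mNNNNNN$M  (last char: 'M')
Last column: N$NNNNNmM
Original string S is at sorted index 1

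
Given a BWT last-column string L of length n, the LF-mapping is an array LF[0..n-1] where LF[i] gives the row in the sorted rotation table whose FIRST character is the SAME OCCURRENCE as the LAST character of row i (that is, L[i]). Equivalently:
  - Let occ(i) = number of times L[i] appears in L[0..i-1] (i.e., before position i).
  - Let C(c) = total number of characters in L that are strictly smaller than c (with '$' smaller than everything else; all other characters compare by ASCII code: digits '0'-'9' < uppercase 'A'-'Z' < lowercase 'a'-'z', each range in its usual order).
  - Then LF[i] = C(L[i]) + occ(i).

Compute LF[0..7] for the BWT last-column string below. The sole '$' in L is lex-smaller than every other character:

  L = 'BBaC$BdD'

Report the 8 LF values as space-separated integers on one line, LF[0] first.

Answer: 1 2 6 4 0 3 7 5

Derivation:
Char counts: '$':1, 'B':3, 'C':1, 'D':1, 'a':1, 'd':1
C (first-col start): C('$')=0, C('B')=1, C('C')=4, C('D')=5, C('a')=6, C('d')=7
L[0]='B': occ=0, LF[0]=C('B')+0=1+0=1
L[1]='B': occ=1, LF[1]=C('B')+1=1+1=2
L[2]='a': occ=0, LF[2]=C('a')+0=6+0=6
L[3]='C': occ=0, LF[3]=C('C')+0=4+0=4
L[4]='$': occ=0, LF[4]=C('$')+0=0+0=0
L[5]='B': occ=2, LF[5]=C('B')+2=1+2=3
L[6]='d': occ=0, LF[6]=C('d')+0=7+0=7
L[7]='D': occ=0, LF[7]=C('D')+0=5+0=5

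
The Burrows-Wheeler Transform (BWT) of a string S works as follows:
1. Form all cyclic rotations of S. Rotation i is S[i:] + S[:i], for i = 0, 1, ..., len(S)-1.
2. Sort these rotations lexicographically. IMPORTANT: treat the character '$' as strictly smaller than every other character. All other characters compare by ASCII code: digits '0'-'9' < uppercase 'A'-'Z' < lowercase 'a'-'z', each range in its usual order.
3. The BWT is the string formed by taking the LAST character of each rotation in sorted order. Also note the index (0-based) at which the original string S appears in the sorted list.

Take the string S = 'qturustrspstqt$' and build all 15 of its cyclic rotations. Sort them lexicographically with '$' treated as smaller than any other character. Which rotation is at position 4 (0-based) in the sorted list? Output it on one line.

Answer: rspstqt$qturust

Derivation:
All 15 rotations (rotation i = S[i:]+S[:i]):
  rot[0] = qturustrspstqt$
  rot[1] = turustrspstqt$q
  rot[2] = urustrspstqt$qt
  rot[3] = rustrspstqt$qtu
  rot[4] = ustrspstqt$qtur
  rot[5] = strspstqt$qturu
  rot[6] = trspstqt$qturus
  rot[7] = rspstqt$qturust
  rot[8] = spstqt$qturustr
  rot[9] = pstqt$qturustrs
  rot[10] = stqt$qturustrsp
  rot[11] = tqt$qturustrsps
  rot[12] = qt$qturustrspst
  rot[13] = t$qturustrspstq
  rot[14] = $qturustrspstqt
Sorted (with $ < everything):
  sorted[0] = $qturustrspstqt
  sorted[1] = pstqt$qturustrs
  sorted[2] = qt$qturustrspst
  sorted[3] = qturustrspstqt$
  sorted[4] = rspstqt$qturust
  sorted[5] = rustrspstqt$qtu
  sorted[6] = spstqt$qturustr
  sorted[7] = stqt$qturustrsp
  sorted[8] = strspstqt$qturu
  sorted[9] = t$qturustrspstq
  sorted[10] = tqt$qturustrsps
  sorted[11] = trspstqt$qturus
  sorted[12] = turustrspstqt$q
  sorted[13] = urustrspstqt$qt
  sorted[14] = ustrspstqt$qtur
sorted[4] = rspstqt$qturust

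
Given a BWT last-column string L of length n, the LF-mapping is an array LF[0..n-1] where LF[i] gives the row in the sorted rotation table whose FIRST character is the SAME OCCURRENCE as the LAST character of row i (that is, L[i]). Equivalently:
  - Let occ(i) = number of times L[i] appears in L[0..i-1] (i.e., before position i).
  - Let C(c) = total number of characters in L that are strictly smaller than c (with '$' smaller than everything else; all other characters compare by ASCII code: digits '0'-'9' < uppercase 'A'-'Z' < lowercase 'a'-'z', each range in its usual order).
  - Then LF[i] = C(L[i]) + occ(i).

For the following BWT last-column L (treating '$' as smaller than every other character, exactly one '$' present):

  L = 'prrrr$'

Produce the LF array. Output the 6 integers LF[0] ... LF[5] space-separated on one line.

Answer: 1 2 3 4 5 0

Derivation:
Char counts: '$':1, 'p':1, 'r':4
C (first-col start): C('$')=0, C('p')=1, C('r')=2
L[0]='p': occ=0, LF[0]=C('p')+0=1+0=1
L[1]='r': occ=0, LF[1]=C('r')+0=2+0=2
L[2]='r': occ=1, LF[2]=C('r')+1=2+1=3
L[3]='r': occ=2, LF[3]=C('r')+2=2+2=4
L[4]='r': occ=3, LF[4]=C('r')+3=2+3=5
L[5]='$': occ=0, LF[5]=C('$')+0=0+0=0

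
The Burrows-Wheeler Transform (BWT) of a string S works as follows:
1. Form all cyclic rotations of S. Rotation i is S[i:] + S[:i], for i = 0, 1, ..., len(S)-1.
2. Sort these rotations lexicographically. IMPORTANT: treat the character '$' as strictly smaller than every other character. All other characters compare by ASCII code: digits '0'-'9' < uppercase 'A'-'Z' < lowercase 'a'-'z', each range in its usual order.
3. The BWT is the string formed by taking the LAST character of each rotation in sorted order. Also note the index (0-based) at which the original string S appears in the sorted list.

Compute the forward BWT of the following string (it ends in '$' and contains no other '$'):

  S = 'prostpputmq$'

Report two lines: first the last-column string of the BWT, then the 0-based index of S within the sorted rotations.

Answer: qtrt$pmpousp
4

Derivation:
All 12 rotations (rotation i = S[i:]+S[:i]):
  rot[0] = prostpputmq$
  rot[1] = rostpputmq$p
  rot[2] = ostpputmq$pr
  rot[3] = stpputmq$pro
  rot[4] = tpputmq$pros
  rot[5] = pputmq$prost
  rot[6] = putmq$prostp
  rot[7] = utmq$prostpp
  rot[8] = tmq$prostppu
  rot[9] = mq$prostpput
  rot[10] = q$prostpputm
  rot[11] = $prostpputmq
Sorted (with $ < everything):
  sorted[0] = $prostpputmq  (last char: 'q')
  sorted[1] = mq$prostpput  (last char: 't')
  sorted[2] = ostpputmq$pr  (last char: 'r')
  sorted[3] = pputmq$prost  (last char: 't')
  sorted[4] = prostpputmq$  (last char: '$')
  sorted[5] = putmq$prostp  (last char: 'p')
  sorted[6] = q$prostpputm  (last char: 'm')
  sorted[7] = rostpputmq$p  (last char: 'p')
  sorted[8] = stpputmq$pro  (last char: 'o')
  sorted[9] = tmq$prostppu  (last char: 'u')
  sorted[10] = tpputmq$pros  (last char: 's')
  sorted[11] = utmq$prostpp  (last char: 'p')
Last column: qtrt$pmpousp
Original string S is at sorted index 4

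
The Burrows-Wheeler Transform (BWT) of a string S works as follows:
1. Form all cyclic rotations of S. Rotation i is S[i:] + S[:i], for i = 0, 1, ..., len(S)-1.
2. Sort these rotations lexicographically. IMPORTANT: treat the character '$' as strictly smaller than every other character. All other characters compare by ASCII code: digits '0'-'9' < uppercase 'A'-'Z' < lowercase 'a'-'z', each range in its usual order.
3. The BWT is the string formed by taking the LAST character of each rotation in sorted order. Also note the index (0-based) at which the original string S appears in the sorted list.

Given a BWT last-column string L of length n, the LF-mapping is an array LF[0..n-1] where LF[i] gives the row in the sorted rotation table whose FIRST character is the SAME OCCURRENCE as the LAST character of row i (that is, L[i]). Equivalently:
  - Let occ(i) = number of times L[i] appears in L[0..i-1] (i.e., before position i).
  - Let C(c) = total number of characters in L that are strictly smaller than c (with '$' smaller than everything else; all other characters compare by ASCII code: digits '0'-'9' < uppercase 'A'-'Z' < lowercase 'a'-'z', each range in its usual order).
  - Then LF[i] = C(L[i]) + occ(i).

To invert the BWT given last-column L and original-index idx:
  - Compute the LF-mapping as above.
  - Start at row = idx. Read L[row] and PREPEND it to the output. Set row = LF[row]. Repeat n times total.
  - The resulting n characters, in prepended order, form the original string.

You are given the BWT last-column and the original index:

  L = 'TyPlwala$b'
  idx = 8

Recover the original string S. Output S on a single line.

LF mapping: 2 9 1 6 8 3 7 4 0 5
Walk LF starting at row 8, prepending L[row]:
  step 1: row=8, L[8]='$', prepend. Next row=LF[8]=0
  step 2: row=0, L[0]='T', prepend. Next row=LF[0]=2
  step 3: row=2, L[2]='P', prepend. Next row=LF[2]=1
  step 4: row=1, L[1]='y', prepend. Next row=LF[1]=9
  step 5: row=9, L[9]='b', prepend. Next row=LF[9]=5
  step 6: row=5, L[5]='a', prepend. Next row=LF[5]=3
  step 7: row=3, L[3]='l', prepend. Next row=LF[3]=6
  step 8: row=6, L[6]='l', prepend. Next row=LF[6]=7
  step 9: row=7, L[7]='a', prepend. Next row=LF[7]=4
  step 10: row=4, L[4]='w', prepend. Next row=LF[4]=8
Reversed output: wallabyPT$

Answer: wallabyPT$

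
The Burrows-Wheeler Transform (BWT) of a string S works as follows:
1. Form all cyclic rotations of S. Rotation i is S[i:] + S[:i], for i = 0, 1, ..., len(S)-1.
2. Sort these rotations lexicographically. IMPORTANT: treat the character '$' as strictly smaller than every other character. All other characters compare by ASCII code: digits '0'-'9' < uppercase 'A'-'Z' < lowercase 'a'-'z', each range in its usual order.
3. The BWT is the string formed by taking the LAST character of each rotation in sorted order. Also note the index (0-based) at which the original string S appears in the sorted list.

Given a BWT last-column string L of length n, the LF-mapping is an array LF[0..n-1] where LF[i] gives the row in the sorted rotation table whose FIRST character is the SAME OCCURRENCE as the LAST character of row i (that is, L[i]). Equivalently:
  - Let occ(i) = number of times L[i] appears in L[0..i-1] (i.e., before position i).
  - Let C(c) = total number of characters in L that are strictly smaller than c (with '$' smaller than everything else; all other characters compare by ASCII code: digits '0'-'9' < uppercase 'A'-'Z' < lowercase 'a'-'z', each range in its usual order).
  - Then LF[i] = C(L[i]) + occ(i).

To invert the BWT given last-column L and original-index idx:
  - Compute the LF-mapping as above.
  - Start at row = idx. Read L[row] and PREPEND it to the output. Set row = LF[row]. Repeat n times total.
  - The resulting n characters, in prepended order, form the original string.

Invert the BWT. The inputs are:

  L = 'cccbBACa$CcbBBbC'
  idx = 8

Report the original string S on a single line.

LF mapping: 12 13 14 9 2 1 5 8 0 6 15 10 3 4 11 7
Walk LF starting at row 8, prepending L[row]:
  step 1: row=8, L[8]='$', prepend. Next row=LF[8]=0
  step 2: row=0, L[0]='c', prepend. Next row=LF[0]=12
  step 3: row=12, L[12]='B', prepend. Next row=LF[12]=3
  step 4: row=3, L[3]='b', prepend. Next row=LF[3]=9
  step 5: row=9, L[9]='C', prepend. Next row=LF[9]=6
  step 6: row=6, L[6]='C', prepend. Next row=LF[6]=5
  step 7: row=5, L[5]='A', prepend. Next row=LF[5]=1
  step 8: row=1, L[1]='c', prepend. Next row=LF[1]=13
  step 9: row=13, L[13]='B', prepend. Next row=LF[13]=4
  step 10: row=4, L[4]='B', prepend. Next row=LF[4]=2
  step 11: row=2, L[2]='c', prepend. Next row=LF[2]=14
  step 12: row=14, L[14]='b', prepend. Next row=LF[14]=11
  step 13: row=11, L[11]='b', prepend. Next row=LF[11]=10
  step 14: row=10, L[10]='c', prepend. Next row=LF[10]=15
  step 15: row=15, L[15]='C', prepend. Next row=LF[15]=7
  step 16: row=7, L[7]='a', prepend. Next row=LF[7]=8
Reversed output: aCcbbcBBcACCbBc$

Answer: aCcbbcBBcACCbBc$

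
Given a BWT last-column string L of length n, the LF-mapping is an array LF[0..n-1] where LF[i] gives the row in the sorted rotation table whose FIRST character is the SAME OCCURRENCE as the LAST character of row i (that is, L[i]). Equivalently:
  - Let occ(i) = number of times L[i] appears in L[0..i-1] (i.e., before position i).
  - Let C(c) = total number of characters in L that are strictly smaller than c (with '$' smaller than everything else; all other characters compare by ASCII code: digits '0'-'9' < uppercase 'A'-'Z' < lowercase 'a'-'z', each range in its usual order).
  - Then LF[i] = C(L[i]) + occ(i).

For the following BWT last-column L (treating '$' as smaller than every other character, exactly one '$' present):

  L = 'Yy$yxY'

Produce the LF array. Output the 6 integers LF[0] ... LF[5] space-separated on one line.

Answer: 1 4 0 5 3 2

Derivation:
Char counts: '$':1, 'Y':2, 'x':1, 'y':2
C (first-col start): C('$')=0, C('Y')=1, C('x')=3, C('y')=4
L[0]='Y': occ=0, LF[0]=C('Y')+0=1+0=1
L[1]='y': occ=0, LF[1]=C('y')+0=4+0=4
L[2]='$': occ=0, LF[2]=C('$')+0=0+0=0
L[3]='y': occ=1, LF[3]=C('y')+1=4+1=5
L[4]='x': occ=0, LF[4]=C('x')+0=3+0=3
L[5]='Y': occ=1, LF[5]=C('Y')+1=1+1=2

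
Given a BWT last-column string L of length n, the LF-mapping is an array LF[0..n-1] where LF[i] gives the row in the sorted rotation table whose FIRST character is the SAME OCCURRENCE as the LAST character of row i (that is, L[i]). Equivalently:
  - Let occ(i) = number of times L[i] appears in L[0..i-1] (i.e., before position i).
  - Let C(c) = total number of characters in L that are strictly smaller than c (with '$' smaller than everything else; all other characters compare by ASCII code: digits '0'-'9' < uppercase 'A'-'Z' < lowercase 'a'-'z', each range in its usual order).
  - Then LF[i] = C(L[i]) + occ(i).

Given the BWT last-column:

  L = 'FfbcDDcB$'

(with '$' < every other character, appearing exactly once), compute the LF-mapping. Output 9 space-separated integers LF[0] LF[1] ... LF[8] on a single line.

Answer: 4 8 5 6 2 3 7 1 0

Derivation:
Char counts: '$':1, 'B':1, 'D':2, 'F':1, 'b':1, 'c':2, 'f':1
C (first-col start): C('$')=0, C('B')=1, C('D')=2, C('F')=4, C('b')=5, C('c')=6, C('f')=8
L[0]='F': occ=0, LF[0]=C('F')+0=4+0=4
L[1]='f': occ=0, LF[1]=C('f')+0=8+0=8
L[2]='b': occ=0, LF[2]=C('b')+0=5+0=5
L[3]='c': occ=0, LF[3]=C('c')+0=6+0=6
L[4]='D': occ=0, LF[4]=C('D')+0=2+0=2
L[5]='D': occ=1, LF[5]=C('D')+1=2+1=3
L[6]='c': occ=1, LF[6]=C('c')+1=6+1=7
L[7]='B': occ=0, LF[7]=C('B')+0=1+0=1
L[8]='$': occ=0, LF[8]=C('$')+0=0+0=0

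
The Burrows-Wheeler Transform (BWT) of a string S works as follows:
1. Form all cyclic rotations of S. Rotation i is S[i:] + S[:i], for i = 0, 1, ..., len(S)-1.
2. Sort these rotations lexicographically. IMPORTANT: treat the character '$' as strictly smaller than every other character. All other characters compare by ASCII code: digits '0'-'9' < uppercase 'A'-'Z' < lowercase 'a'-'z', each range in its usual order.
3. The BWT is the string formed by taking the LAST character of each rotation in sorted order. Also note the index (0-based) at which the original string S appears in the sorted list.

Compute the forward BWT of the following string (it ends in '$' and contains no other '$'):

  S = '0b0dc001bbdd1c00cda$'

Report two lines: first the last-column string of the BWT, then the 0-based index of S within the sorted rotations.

Answer: acc0$0b0dd01bd10dc0b
4

Derivation:
All 20 rotations (rotation i = S[i:]+S[:i]):
  rot[0] = 0b0dc001bbdd1c00cda$
  rot[1] = b0dc001bbdd1c00cda$0
  rot[2] = 0dc001bbdd1c00cda$0b
  rot[3] = dc001bbdd1c00cda$0b0
  rot[4] = c001bbdd1c00cda$0b0d
  rot[5] = 001bbdd1c00cda$0b0dc
  rot[6] = 01bbdd1c00cda$0b0dc0
  rot[7] = 1bbdd1c00cda$0b0dc00
  rot[8] = bbdd1c00cda$0b0dc001
  rot[9] = bdd1c00cda$0b0dc001b
  rot[10] = dd1c00cda$0b0dc001bb
  rot[11] = d1c00cda$0b0dc001bbd
  rot[12] = 1c00cda$0b0dc001bbdd
  rot[13] = c00cda$0b0dc001bbdd1
  rot[14] = 00cda$0b0dc001bbdd1c
  rot[15] = 0cda$0b0dc001bbdd1c0
  rot[16] = cda$0b0dc001bbdd1c00
  rot[17] = da$0b0dc001bbdd1c00c
  rot[18] = a$0b0dc001bbdd1c00cd
  rot[19] = $0b0dc001bbdd1c00cda
Sorted (with $ < everything):
  sorted[0] = $0b0dc001bbdd1c00cda  (last char: 'a')
  sorted[1] = 001bbdd1c00cda$0b0dc  (last char: 'c')
  sorted[2] = 00cda$0b0dc001bbdd1c  (last char: 'c')
  sorted[3] = 01bbdd1c00cda$0b0dc0  (last char: '0')
  sorted[4] = 0b0dc001bbdd1c00cda$  (last char: '$')
  sorted[5] = 0cda$0b0dc001bbdd1c0  (last char: '0')
  sorted[6] = 0dc001bbdd1c00cda$0b  (last char: 'b')
  sorted[7] = 1bbdd1c00cda$0b0dc00  (last char: '0')
  sorted[8] = 1c00cda$0b0dc001bbdd  (last char: 'd')
  sorted[9] = a$0b0dc001bbdd1c00cd  (last char: 'd')
  sorted[10] = b0dc001bbdd1c00cda$0  (last char: '0')
  sorted[11] = bbdd1c00cda$0b0dc001  (last char: '1')
  sorted[12] = bdd1c00cda$0b0dc001b  (last char: 'b')
  sorted[13] = c001bbdd1c00cda$0b0d  (last char: 'd')
  sorted[14] = c00cda$0b0dc001bbdd1  (last char: '1')
  sorted[15] = cda$0b0dc001bbdd1c00  (last char: '0')
  sorted[16] = d1c00cda$0b0dc001bbd  (last char: 'd')
  sorted[17] = da$0b0dc001bbdd1c00c  (last char: 'c')
  sorted[18] = dc001bbdd1c00cda$0b0  (last char: '0')
  sorted[19] = dd1c00cda$0b0dc001bb  (last char: 'b')
Last column: acc0$0b0dd01bd10dc0b
Original string S is at sorted index 4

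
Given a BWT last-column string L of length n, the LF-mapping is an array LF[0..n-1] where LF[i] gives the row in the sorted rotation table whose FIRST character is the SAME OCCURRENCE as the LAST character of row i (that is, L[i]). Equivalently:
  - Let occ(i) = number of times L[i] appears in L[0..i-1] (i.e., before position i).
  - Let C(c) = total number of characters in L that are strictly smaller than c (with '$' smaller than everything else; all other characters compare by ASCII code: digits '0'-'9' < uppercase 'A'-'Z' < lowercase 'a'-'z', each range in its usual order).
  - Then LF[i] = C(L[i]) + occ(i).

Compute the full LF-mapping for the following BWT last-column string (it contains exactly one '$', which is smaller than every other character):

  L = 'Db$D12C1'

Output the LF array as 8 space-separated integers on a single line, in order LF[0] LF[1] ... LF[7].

Char counts: '$':1, '1':2, '2':1, 'C':1, 'D':2, 'b':1
C (first-col start): C('$')=0, C('1')=1, C('2')=3, C('C')=4, C('D')=5, C('b')=7
L[0]='D': occ=0, LF[0]=C('D')+0=5+0=5
L[1]='b': occ=0, LF[1]=C('b')+0=7+0=7
L[2]='$': occ=0, LF[2]=C('$')+0=0+0=0
L[3]='D': occ=1, LF[3]=C('D')+1=5+1=6
L[4]='1': occ=0, LF[4]=C('1')+0=1+0=1
L[5]='2': occ=0, LF[5]=C('2')+0=3+0=3
L[6]='C': occ=0, LF[6]=C('C')+0=4+0=4
L[7]='1': occ=1, LF[7]=C('1')+1=1+1=2

Answer: 5 7 0 6 1 3 4 2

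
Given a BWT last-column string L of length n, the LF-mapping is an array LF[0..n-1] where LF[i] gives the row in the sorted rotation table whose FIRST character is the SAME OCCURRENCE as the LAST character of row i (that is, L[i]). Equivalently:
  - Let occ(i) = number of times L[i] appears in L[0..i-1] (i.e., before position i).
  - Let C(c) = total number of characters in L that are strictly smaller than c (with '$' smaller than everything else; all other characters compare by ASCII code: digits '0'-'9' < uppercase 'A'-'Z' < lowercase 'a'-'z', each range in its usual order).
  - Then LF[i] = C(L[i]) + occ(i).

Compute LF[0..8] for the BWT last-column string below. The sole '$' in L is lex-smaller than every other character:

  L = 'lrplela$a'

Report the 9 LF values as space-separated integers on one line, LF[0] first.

Answer: 4 8 7 5 3 6 1 0 2

Derivation:
Char counts: '$':1, 'a':2, 'e':1, 'l':3, 'p':1, 'r':1
C (first-col start): C('$')=0, C('a')=1, C('e')=3, C('l')=4, C('p')=7, C('r')=8
L[0]='l': occ=0, LF[0]=C('l')+0=4+0=4
L[1]='r': occ=0, LF[1]=C('r')+0=8+0=8
L[2]='p': occ=0, LF[2]=C('p')+0=7+0=7
L[3]='l': occ=1, LF[3]=C('l')+1=4+1=5
L[4]='e': occ=0, LF[4]=C('e')+0=3+0=3
L[5]='l': occ=2, LF[5]=C('l')+2=4+2=6
L[6]='a': occ=0, LF[6]=C('a')+0=1+0=1
L[7]='$': occ=0, LF[7]=C('$')+0=0+0=0
L[8]='a': occ=1, LF[8]=C('a')+1=1+1=2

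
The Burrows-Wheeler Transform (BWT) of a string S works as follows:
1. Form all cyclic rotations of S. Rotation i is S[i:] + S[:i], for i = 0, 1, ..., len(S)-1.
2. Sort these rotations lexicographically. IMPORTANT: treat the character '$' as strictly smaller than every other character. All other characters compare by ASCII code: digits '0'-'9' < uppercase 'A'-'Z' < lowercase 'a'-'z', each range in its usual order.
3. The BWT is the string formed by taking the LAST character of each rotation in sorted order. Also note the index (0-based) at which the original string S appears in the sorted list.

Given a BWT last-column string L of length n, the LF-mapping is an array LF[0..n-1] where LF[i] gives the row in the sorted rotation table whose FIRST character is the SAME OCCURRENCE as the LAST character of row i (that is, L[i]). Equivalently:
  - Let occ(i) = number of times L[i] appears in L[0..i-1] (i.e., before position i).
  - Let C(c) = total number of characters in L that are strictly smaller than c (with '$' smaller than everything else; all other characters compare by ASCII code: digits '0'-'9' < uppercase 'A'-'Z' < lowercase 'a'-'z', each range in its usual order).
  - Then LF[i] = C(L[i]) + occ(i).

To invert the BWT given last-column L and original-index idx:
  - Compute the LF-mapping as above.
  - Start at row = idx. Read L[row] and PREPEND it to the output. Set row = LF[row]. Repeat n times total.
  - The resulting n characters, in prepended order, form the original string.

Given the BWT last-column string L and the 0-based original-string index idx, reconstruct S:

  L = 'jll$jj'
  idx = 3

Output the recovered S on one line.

Answer: jljlj$

Derivation:
LF mapping: 1 4 5 0 2 3
Walk LF starting at row 3, prepending L[row]:
  step 1: row=3, L[3]='$', prepend. Next row=LF[3]=0
  step 2: row=0, L[0]='j', prepend. Next row=LF[0]=1
  step 3: row=1, L[1]='l', prepend. Next row=LF[1]=4
  step 4: row=4, L[4]='j', prepend. Next row=LF[4]=2
  step 5: row=2, L[2]='l', prepend. Next row=LF[2]=5
  step 6: row=5, L[5]='j', prepend. Next row=LF[5]=3
Reversed output: jljlj$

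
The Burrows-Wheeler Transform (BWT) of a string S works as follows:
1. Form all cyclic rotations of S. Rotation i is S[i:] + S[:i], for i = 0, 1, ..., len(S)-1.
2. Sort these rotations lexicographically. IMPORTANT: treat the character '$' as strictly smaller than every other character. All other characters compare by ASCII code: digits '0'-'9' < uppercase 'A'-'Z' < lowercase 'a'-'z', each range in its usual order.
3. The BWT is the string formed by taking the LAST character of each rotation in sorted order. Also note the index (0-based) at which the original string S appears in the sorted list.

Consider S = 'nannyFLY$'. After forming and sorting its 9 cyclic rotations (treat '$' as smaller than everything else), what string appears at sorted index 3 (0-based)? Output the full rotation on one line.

All 9 rotations (rotation i = S[i:]+S[:i]):
  rot[0] = nannyFLY$
  rot[1] = annyFLY$n
  rot[2] = nnyFLY$na
  rot[3] = nyFLY$nan
  rot[4] = yFLY$nann
  rot[5] = FLY$nanny
  rot[6] = LY$nannyF
  rot[7] = Y$nannyFL
  rot[8] = $nannyFLY
Sorted (with $ < everything):
  sorted[0] = $nannyFLY
  sorted[1] = FLY$nanny
  sorted[2] = LY$nannyF
  sorted[3] = Y$nannyFL
  sorted[4] = annyFLY$n
  sorted[5] = nannyFLY$
  sorted[6] = nnyFLY$na
  sorted[7] = nyFLY$nan
  sorted[8] = yFLY$nann
sorted[3] = Y$nannyFL

Answer: Y$nannyFL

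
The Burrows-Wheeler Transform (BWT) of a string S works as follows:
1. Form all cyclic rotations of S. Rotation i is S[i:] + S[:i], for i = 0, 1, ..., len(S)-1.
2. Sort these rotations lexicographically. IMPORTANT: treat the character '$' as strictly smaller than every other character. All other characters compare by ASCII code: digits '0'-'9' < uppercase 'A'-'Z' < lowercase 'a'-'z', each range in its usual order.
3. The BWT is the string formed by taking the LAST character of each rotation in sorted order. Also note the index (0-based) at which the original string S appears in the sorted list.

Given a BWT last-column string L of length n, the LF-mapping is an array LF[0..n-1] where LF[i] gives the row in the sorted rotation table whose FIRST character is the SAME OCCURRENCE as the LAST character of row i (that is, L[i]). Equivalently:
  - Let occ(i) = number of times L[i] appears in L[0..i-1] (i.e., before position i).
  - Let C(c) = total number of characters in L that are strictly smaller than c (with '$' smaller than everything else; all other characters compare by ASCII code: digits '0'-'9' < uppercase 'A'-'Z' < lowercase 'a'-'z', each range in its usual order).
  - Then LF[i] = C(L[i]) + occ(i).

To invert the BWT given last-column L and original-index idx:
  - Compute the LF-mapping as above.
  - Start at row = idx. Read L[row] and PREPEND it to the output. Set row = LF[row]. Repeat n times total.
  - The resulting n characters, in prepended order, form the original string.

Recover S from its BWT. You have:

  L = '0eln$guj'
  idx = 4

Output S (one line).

LF mapping: 1 2 5 6 0 3 7 4
Walk LF starting at row 4, prepending L[row]:
  step 1: row=4, L[4]='$', prepend. Next row=LF[4]=0
  step 2: row=0, L[0]='0', prepend. Next row=LF[0]=1
  step 3: row=1, L[1]='e', prepend. Next row=LF[1]=2
  step 4: row=2, L[2]='l', prepend. Next row=LF[2]=5
  step 5: row=5, L[5]='g', prepend. Next row=LF[5]=3
  step 6: row=3, L[3]='n', prepend. Next row=LF[3]=6
  step 7: row=6, L[6]='u', prepend. Next row=LF[6]=7
  step 8: row=7, L[7]='j', prepend. Next row=LF[7]=4
Reversed output: jungle0$

Answer: jungle0$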